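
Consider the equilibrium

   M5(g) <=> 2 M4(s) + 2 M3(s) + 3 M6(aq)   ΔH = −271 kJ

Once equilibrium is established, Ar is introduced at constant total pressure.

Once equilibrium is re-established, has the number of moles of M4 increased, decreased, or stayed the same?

Adding inert gas at constant total pressure expands the volume and lowers every reacting partial pressure. With Δn_gas = 0 − 1 = -1, Q moves away from K toward the side with fewer gas moles, so the system shifts toward the side with more gas moles — to the left.
The net shift is to the left. M4 is a product, so its amount decreases.

decreases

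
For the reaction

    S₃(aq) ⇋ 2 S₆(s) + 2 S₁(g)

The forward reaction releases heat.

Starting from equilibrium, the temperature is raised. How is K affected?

K depends on temperature via the van 't Hoff relation. The forward reaction is exothermic, so raising T decreases K.

decreases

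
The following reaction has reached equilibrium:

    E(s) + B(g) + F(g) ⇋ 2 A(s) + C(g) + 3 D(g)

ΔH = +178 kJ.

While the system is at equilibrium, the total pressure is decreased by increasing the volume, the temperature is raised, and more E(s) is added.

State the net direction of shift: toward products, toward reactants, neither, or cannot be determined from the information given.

right

Gas moles: reactants 2, products 4 (Δn_gas = +2). Expansion shifts the system toward the side with more moles of gas — to the right.
The forward reaction is endothermic. Raising T favours the endothermic direction — shift to the right.
E is a pure solid; its activity is 1 regardless of amount, so Q is unaffected — no shift from this change.
Only the nonzero effect(s) matter; the net shift is to the right.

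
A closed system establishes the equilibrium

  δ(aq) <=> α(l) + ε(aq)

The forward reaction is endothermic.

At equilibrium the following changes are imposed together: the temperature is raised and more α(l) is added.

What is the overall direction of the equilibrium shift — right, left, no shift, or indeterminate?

right

The forward reaction is endothermic. Raising T favours the endothermic direction — shift to the right.
α is a pure liquid; its activity is 1 regardless of amount, so Q is unaffected — no shift from this change.
Only the nonzero effect(s) matter; the net shift is to the right.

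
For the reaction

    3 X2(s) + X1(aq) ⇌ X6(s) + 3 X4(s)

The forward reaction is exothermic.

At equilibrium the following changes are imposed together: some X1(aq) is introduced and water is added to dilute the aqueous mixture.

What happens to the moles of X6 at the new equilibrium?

cannot be determined

Adding X1 (aq), a reactant, drives the reaction to the right.
Dilution lowers every aqueous concentration by the same factor. Δn_aq = 0 − 1 = -1, so the system shifts toward the side with more dissolved moles — to the left.
The two effects oppose each other, so the net shift — and hence the change in X6 — cannot be determined from the given information.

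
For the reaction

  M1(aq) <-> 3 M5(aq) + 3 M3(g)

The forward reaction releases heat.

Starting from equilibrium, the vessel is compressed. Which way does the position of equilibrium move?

Gas moles: reactants 0, products 3 (Δn_gas = +3). Compression shifts the system toward the side with fewer moles of gas — to the left.

left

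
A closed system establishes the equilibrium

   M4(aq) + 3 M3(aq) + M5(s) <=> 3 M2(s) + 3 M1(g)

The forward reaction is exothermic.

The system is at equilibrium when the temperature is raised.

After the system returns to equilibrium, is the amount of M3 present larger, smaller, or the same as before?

increases

The forward reaction is exothermic. Raising T favours the endothermic direction — shift to the left.
The net shift is to the left. M3 is a reactant, so its amount increases.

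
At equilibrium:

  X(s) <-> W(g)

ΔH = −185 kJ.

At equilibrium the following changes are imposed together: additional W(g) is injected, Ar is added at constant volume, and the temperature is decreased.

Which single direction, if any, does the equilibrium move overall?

Adding W (g), a product, drives the reaction to the left.
At constant volume, adding an inert gas leaves every reacting species' partial pressure unchanged, so Q is unchanged — no shift from this change.
The forward reaction is exothermic. Lowering T favours the exothermic direction — shift to the right.
The individual effects push in opposite directions; without quantitative information the net direction cannot be determined.

cannot be determined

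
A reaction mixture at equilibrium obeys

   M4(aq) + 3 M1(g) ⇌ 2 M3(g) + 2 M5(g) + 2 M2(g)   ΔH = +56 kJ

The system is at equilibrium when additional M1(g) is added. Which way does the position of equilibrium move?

right

Adding M1 (g), a reactant, drives the reaction to the right.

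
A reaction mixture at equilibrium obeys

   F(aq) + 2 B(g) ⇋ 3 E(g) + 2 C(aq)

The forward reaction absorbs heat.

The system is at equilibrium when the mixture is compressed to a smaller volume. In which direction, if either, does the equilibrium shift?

left

Gas moles: reactants 2, products 3 (Δn_gas = +1). Compression shifts the system toward the side with fewer moles of gas — to the left.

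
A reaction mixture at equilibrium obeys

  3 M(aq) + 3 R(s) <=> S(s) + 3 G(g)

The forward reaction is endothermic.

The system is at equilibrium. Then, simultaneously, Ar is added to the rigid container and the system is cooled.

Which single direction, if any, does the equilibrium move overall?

At constant volume, adding an inert gas leaves every reacting species' partial pressure unchanged, so Q is unchanged — no shift from this change.
The forward reaction is endothermic. Lowering T favours the exothermic direction — shift to the left.
Only the nonzero effect(s) matter; the net shift is to the left.

left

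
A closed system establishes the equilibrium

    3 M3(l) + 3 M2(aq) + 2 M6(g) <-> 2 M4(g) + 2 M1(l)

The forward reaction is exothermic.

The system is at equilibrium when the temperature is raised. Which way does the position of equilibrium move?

left

The forward reaction is exothermic. Raising T favours the endothermic direction — shift to the left.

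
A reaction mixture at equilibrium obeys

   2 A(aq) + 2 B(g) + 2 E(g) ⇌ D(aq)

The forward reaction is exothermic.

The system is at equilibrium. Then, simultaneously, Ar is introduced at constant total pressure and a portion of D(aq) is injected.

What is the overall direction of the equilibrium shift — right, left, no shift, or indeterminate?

Adding inert gas at constant total pressure expands the volume and lowers every reacting partial pressure. With Δn_gas = 0 − 4 = -4, Q moves away from K toward the side with fewer gas moles, so the system shifts toward the side with more gas moles — to the left.
Adding D (aq), a product, drives the reaction to the left.
All effects act in the same direction — net shift to the left.

left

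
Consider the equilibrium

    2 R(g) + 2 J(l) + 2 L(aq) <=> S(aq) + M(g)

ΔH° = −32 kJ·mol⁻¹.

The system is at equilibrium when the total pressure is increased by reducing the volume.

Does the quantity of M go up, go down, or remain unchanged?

increases

Gas moles: reactants 2, products 1 (Δn_gas = -1). Compression shifts the system toward the side with fewer moles of gas — to the right.
The net shift is to the right. M is a product, so its amount increases.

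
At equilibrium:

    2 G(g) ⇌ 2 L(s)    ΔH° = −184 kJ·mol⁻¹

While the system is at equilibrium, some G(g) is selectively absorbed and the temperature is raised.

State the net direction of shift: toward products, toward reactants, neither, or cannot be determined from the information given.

left

Removing G (g), a reactant, drives the reaction to the left.
The forward reaction is exothermic. Raising T favours the endothermic direction — shift to the left.
All effects act in the same direction — net shift to the left.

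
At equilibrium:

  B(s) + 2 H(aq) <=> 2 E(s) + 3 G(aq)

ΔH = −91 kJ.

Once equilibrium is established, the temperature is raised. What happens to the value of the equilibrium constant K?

decreases

K depends on temperature via the van 't Hoff relation. The forward reaction is exothermic, so raising T decreases K.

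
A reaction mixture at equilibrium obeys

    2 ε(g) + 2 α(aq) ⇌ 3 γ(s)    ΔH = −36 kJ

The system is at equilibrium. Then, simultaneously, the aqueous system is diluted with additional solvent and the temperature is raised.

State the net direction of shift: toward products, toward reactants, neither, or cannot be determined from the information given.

Dilution lowers every aqueous concentration by the same factor. Δn_aq = 0 − 2 = -2, so the system shifts toward the side with more dissolved moles — to the left.
The forward reaction is exothermic. Raising T favours the endothermic direction — shift to the left.
All effects act in the same direction — net shift to the left.

left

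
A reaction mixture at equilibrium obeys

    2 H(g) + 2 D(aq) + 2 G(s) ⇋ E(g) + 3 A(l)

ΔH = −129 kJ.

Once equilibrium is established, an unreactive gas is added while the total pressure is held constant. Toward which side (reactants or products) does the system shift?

Adding inert gas at constant total pressure expands the volume and lowers every reacting partial pressure. With Δn_gas = 1 − 2 = -1, Q moves away from K toward the side with fewer gas moles, so the system shifts toward the side with more gas moles — to the left.

left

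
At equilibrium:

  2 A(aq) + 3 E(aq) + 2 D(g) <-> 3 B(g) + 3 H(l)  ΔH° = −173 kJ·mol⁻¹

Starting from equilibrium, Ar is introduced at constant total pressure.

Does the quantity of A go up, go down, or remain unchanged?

decreases

Adding inert gas at constant total pressure expands the volume and lowers every reacting partial pressure. With Δn_gas = 3 − 2 = +1, Q moves away from K toward the side with fewer gas moles, so the system shifts toward the side with more gas moles — to the right.
The net shift is to the right. A is a reactant, so its amount decreases.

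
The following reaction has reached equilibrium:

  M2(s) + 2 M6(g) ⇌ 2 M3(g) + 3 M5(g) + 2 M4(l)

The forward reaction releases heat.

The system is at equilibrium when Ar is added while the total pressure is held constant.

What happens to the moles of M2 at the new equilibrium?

decreases

Adding inert gas at constant total pressure expands the volume and lowers every reacting partial pressure. With Δn_gas = 5 − 2 = +3, Q moves away from K toward the side with fewer gas moles, so the system shifts toward the side with more gas moles — to the right.
The net shift is to the right. M2 is a reactant, so its amount decreases.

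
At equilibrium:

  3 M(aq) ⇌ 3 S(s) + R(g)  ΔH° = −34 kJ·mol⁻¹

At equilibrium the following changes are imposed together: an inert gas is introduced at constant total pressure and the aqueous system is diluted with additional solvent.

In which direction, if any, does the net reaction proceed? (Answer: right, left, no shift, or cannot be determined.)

cannot be determined

Adding inert gas at constant total pressure expands the volume and lowers every reacting partial pressure. With Δn_gas = 1 − 0 = +1, Q moves away from K toward the side with fewer gas moles, so the system shifts toward the side with more gas moles — to the right.
Dilution lowers every aqueous concentration by the same factor. Δn_aq = 0 − 3 = -3, so the system shifts toward the side with more dissolved moles — to the left.
The individual effects push in opposite directions; without quantitative information the net direction cannot be determined.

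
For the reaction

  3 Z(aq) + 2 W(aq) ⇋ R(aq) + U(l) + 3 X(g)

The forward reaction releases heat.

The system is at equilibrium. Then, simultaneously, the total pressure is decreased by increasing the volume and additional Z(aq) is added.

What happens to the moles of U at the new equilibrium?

increases

Gas moles: reactants 0, products 3 (Δn_gas = +3). Expansion shifts the system toward the side with more moles of gas — to the right.
Adding Z (aq), a reactant, drives the reaction to the right.
The net shift is to the right. U is a product, so its amount increases.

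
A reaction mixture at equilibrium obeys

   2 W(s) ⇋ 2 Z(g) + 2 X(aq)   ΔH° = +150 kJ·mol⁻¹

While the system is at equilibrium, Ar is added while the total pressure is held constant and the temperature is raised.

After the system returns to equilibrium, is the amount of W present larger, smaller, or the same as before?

Adding inert gas at constant total pressure expands the volume and lowers every reacting partial pressure. With Δn_gas = 2 − 0 = +2, Q moves away from K toward the side with fewer gas moles, so the system shifts toward the side with more gas moles — to the right.
The forward reaction is endothermic. Raising T favours the endothermic direction — shift to the right.
The net shift is to the right. W is a reactant, so its amount decreases.

decreases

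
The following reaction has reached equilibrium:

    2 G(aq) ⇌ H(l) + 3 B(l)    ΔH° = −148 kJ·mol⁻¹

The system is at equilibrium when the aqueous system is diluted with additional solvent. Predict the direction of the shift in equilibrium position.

left

Dilution lowers every aqueous concentration by the same factor. Δn_aq = 0 − 2 = -2, so the system shifts toward the side with more dissolved moles — to the left.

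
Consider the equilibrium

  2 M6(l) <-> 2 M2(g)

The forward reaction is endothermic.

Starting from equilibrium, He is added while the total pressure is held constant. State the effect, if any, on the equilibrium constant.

unchanged

The equilibrium constant depends only on temperature. This perturbation may move the position of equilibrium, but since T is unchanged, K itself is unchanged.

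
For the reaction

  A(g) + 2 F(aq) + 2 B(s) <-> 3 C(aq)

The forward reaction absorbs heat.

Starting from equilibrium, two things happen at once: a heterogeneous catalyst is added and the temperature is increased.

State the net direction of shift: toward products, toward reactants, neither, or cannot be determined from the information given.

A catalyst speeds both forward and reverse rates equally; it changes neither Q nor K — no shift from this change.
The forward reaction is endothermic. Raising T favours the endothermic direction — shift to the right.
Only the nonzero effect(s) matter; the net shift is to the right.

right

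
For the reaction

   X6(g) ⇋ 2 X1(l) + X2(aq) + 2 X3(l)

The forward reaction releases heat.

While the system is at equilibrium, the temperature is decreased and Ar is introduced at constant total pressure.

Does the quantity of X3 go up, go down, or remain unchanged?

cannot be determined

The forward reaction is exothermic. Lowering T favours the exothermic direction — shift to the right.
Adding inert gas at constant total pressure expands the volume and lowers every reacting partial pressure. With Δn_gas = 0 − 1 = -1, Q moves away from K toward the side with fewer gas moles, so the system shifts toward the side with more gas moles — to the left.
The two effects oppose each other, so the net shift — and hence the change in X3 — cannot be determined from the given information.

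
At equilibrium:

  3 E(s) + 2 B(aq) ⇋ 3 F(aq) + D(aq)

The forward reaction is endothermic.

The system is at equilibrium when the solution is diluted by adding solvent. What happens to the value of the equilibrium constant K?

The equilibrium constant depends only on temperature. This perturbation may move the position of equilibrium, but since T is unchanged, K itself is unchanged.

unchanged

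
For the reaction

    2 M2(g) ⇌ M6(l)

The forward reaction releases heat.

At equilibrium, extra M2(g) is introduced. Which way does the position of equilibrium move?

Adding M2 (g), a reactant, drives the reaction to the right.

right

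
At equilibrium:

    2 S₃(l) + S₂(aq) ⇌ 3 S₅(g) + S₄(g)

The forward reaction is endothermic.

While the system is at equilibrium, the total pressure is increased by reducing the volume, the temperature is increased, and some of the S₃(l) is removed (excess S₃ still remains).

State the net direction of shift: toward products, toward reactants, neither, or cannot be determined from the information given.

Gas moles: reactants 0, products 4 (Δn_gas = +4). Compression shifts the system toward the side with fewer moles of gas — to the left.
The forward reaction is endothermic. Raising T favours the endothermic direction — shift to the right.
S₃ is a pure liquid; its activity is 1 regardless of amount, so Q is unaffected — no shift from this change.
The individual effects push in opposite directions; without quantitative information the net direction cannot be determined.

cannot be determined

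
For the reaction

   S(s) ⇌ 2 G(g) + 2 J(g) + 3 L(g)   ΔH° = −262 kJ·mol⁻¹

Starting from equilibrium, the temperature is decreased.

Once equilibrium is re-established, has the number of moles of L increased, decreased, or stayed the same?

increases

The forward reaction is exothermic. Lowering T favours the exothermic direction — shift to the right.
The net shift is to the right. L is a product, so its amount increases.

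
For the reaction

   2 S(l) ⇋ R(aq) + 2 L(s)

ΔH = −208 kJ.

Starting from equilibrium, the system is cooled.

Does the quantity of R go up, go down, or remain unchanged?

The forward reaction is exothermic. Lowering T favours the exothermic direction — shift to the right.
The net shift is to the right. R is a product, so its amount increases.

increases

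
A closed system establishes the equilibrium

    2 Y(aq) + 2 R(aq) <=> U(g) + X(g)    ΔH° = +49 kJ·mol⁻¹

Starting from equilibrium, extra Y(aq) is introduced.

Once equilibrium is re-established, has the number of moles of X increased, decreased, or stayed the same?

Adding Y (aq), a reactant, drives the reaction to the right.
The net shift is to the right. X is a product, so its amount increases.

increases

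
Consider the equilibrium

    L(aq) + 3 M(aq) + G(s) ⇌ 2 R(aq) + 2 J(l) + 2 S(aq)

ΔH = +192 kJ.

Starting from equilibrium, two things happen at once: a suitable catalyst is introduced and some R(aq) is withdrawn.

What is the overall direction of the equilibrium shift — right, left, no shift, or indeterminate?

right

A catalyst speeds both forward and reverse rates equally; it changes neither Q nor K — no shift from this change.
Removing R (aq), a product, drives the reaction to the right.
Only the nonzero effect(s) matter; the net shift is to the right.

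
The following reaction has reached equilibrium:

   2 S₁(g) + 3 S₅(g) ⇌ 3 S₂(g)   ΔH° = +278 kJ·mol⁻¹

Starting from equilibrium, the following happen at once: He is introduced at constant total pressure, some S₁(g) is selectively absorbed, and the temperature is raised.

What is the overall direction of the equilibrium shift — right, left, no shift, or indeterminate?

cannot be determined

Adding inert gas at constant total pressure expands the volume and lowers every reacting partial pressure. With Δn_gas = 3 − 5 = -2, Q moves away from K toward the side with fewer gas moles, so the system shifts toward the side with more gas moles — to the left.
Removing S₁ (g), a reactant, drives the reaction to the left.
The forward reaction is endothermic. Raising T favours the endothermic direction — shift to the right.
The individual effects push in opposite directions; without quantitative information the net direction cannot be determined.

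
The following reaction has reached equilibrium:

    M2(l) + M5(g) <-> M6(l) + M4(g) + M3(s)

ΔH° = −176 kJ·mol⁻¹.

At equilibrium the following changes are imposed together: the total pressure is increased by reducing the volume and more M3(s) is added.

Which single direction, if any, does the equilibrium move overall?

Gas moles: reactants 1, products 1. Δn_gas = 0, so a volume change leaves Q equal to K — no shift from this change.
M3 is a pure solid; its activity is 1 regardless of amount, so Q is unaffected — no shift from this change.
None of the changes alters Q relative to K, so there is no net shift.

no shift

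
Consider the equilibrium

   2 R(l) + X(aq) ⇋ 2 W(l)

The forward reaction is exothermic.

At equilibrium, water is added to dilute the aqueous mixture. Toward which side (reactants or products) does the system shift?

left

Dilution lowers every aqueous concentration by the same factor. Δn_aq = 0 − 1 = -1, so the system shifts toward the side with more dissolved moles — to the left.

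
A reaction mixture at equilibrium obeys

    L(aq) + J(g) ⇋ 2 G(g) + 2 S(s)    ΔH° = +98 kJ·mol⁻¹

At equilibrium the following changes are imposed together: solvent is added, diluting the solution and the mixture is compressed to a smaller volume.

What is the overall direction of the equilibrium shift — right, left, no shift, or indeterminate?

Dilution lowers every aqueous concentration by the same factor. Δn_aq = 0 − 1 = -1, so the system shifts toward the side with more dissolved moles — to the left.
Gas moles: reactants 1, products 2 (Δn_gas = +1). Compression shifts the system toward the side with fewer moles of gas — to the left.
All effects act in the same direction — net shift to the left.

left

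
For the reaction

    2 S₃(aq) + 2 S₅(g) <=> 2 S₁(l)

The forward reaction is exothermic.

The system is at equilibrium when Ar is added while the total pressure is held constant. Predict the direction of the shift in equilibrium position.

Adding inert gas at constant total pressure expands the volume and lowers every reacting partial pressure. With Δn_gas = 0 − 2 = -2, Q moves away from K toward the side with fewer gas moles, so the system shifts toward the side with more gas moles — to the left.

left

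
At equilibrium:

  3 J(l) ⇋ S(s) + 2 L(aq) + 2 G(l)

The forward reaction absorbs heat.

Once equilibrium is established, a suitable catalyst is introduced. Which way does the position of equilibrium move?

A catalyst speeds both forward and reverse rates equally; it changes neither Q nor K — no shift from this change.

no shift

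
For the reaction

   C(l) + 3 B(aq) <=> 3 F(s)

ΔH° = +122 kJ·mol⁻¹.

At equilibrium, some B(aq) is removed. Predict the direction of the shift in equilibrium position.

left

Removing B (aq), a reactant, drives the reaction to the left.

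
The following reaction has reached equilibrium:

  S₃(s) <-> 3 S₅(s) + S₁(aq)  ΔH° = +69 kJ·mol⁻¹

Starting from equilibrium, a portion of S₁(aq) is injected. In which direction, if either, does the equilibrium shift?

left

Adding S₁ (aq), a product, drives the reaction to the left.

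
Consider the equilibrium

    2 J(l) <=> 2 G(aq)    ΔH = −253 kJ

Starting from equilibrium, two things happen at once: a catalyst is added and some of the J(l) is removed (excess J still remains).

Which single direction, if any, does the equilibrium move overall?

A catalyst speeds both forward and reverse rates equally; it changes neither Q nor K — no shift from this change.
J is a pure liquid; its activity is 1 regardless of amount, so Q is unaffected — no shift from this change.
None of the changes alters Q relative to K, so there is no net shift.

no shift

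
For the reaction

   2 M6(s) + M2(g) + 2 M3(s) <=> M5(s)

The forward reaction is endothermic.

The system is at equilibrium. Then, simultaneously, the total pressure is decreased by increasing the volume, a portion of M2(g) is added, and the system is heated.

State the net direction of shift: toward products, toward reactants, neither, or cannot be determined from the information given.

Gas moles: reactants 1, products 0 (Δn_gas = -1). Expansion shifts the system toward the side with more moles of gas — to the left.
Adding M2 (g), a reactant, drives the reaction to the right.
The forward reaction is endothermic. Raising T favours the endothermic direction — shift to the right.
The individual effects push in opposite directions; without quantitative information the net direction cannot be determined.

cannot be determined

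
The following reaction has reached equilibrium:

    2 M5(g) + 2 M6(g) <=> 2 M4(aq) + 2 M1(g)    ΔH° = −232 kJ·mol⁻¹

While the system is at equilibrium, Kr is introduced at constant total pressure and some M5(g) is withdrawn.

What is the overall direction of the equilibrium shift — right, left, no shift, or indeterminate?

left

Adding inert gas at constant total pressure expands the volume and lowers every reacting partial pressure. With Δn_gas = 2 − 4 = -2, Q moves away from K toward the side with fewer gas moles, so the system shifts toward the side with more gas moles — to the left.
Removing M5 (g), a reactant, drives the reaction to the left.
All effects act in the same direction — net shift to the left.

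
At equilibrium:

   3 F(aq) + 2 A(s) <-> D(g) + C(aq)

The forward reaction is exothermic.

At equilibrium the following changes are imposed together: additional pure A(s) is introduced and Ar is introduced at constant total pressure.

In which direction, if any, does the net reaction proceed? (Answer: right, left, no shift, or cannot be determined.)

right

A is a pure solid; its activity is 1 regardless of amount, so Q is unaffected — no shift from this change.
Adding inert gas at constant total pressure expands the volume and lowers every reacting partial pressure. With Δn_gas = 1 − 0 = +1, Q moves away from K toward the side with fewer gas moles, so the system shifts toward the side with more gas moles — to the right.
Only the nonzero effect(s) matter; the net shift is to the right.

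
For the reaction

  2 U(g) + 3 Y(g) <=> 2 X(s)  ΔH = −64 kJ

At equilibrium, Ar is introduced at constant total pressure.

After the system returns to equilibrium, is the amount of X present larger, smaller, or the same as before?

decreases

Adding inert gas at constant total pressure expands the volume and lowers every reacting partial pressure. With Δn_gas = 0 − 5 = -5, Q moves away from K toward the side with fewer gas moles, so the system shifts toward the side with more gas moles — to the left.
The net shift is to the left. X is a product, so its amount decreases.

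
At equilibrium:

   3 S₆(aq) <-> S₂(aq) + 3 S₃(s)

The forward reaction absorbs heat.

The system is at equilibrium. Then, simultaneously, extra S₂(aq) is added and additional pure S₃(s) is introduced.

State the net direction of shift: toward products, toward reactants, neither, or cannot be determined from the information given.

Adding S₂ (aq), a product, drives the reaction to the left.
S₃ is a pure solid; its activity is 1 regardless of amount, so Q is unaffected — no shift from this change.
Only the nonzero effect(s) matter; the net shift is to the left.

left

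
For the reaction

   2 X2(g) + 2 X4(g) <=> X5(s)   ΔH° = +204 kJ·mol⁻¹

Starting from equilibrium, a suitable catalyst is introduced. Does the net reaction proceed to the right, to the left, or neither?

A catalyst speeds both forward and reverse rates equally; it changes neither Q nor K — no shift from this change.

no shift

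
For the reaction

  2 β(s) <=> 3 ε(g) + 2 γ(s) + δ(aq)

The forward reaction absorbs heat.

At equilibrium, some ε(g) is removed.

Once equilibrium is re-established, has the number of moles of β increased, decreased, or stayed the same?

Removing ε (g), a product, drives the reaction to the right.
The net shift is to the right. β is a reactant, so its amount decreases.

decreases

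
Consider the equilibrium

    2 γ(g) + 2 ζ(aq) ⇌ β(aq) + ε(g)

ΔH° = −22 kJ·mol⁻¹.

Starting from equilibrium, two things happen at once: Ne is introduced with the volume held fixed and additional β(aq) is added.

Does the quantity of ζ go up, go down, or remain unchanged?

At constant volume, adding an inert gas leaves every reacting species' partial pressure unchanged, so Q is unchanged — no shift from this change.
Adding β (aq), a product, drives the reaction to the left.
The net shift is to the left. ζ is a reactant, so its amount increases.

increases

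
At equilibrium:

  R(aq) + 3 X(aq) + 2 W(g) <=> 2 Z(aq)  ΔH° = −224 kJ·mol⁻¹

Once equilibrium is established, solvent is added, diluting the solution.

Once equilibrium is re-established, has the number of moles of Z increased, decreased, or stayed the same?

Dilution lowers every aqueous concentration by the same factor. Δn_aq = 2 − 4 = -2, so the system shifts toward the side with more dissolved moles — to the left.
The net shift is to the left. Z is a product, so its amount decreases.

decreases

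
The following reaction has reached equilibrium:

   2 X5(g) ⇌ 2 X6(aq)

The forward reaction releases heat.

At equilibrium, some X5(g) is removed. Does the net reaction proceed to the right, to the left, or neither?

Removing X5 (g), a reactant, drives the reaction to the left.

left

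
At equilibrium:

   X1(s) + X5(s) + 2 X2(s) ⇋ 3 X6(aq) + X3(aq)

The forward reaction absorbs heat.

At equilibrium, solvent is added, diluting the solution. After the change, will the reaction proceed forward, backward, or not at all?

Dilution lowers every aqueous concentration by the same factor. Δn_aq = 4 − 0 = +4, so the system shifts toward the side with more dissolved moles — to the right.

right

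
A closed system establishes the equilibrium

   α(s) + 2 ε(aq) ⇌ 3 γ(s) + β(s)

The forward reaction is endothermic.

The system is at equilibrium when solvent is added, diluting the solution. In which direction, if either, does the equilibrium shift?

left

Dilution lowers every aqueous concentration by the same factor. Δn_aq = 0 − 2 = -2, so the system shifts toward the side with more dissolved moles — to the left.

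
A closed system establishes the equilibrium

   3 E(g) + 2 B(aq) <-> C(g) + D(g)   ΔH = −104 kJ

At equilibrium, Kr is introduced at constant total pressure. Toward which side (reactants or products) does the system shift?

left

Adding inert gas at constant total pressure expands the volume and lowers every reacting partial pressure. With Δn_gas = 2 − 3 = -1, Q moves away from K toward the side with fewer gas moles, so the system shifts toward the side with more gas moles — to the left.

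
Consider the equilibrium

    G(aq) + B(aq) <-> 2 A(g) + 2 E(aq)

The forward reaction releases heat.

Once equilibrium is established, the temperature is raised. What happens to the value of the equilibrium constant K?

decreases

K depends on temperature via the van 't Hoff relation. The forward reaction is exothermic, so raising T decreases K.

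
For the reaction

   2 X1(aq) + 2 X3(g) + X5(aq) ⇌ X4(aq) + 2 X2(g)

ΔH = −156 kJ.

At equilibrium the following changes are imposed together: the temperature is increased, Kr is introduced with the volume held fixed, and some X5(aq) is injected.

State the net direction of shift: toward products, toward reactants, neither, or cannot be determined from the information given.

cannot be determined

The forward reaction is exothermic. Raising T favours the endothermic direction — shift to the left.
At constant volume, adding an inert gas leaves every reacting species' partial pressure unchanged, so Q is unchanged — no shift from this change.
Adding X5 (aq), a reactant, drives the reaction to the right.
The individual effects push in opposite directions; without quantitative information the net direction cannot be determined.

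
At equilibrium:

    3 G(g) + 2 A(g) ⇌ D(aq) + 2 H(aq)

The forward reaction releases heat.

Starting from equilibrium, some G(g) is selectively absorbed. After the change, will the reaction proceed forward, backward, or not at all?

Removing G (g), a reactant, drives the reaction to the left.

left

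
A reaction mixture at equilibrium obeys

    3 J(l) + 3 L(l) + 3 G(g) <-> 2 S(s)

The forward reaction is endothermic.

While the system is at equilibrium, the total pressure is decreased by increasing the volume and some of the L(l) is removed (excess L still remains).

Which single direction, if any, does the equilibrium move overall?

left

Gas moles: reactants 3, products 0 (Δn_gas = -3). Expansion shifts the system toward the side with more moles of gas — to the left.
L is a pure liquid; its activity is 1 regardless of amount, so Q is unaffected — no shift from this change.
Only the nonzero effect(s) matter; the net shift is to the left.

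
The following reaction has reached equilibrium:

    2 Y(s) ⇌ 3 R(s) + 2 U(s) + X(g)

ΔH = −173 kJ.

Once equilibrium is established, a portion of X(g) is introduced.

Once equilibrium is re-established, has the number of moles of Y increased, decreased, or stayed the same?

increases

Adding X (g), a product, drives the reaction to the left.
The net shift is to the left. Y is a reactant, so its amount increases.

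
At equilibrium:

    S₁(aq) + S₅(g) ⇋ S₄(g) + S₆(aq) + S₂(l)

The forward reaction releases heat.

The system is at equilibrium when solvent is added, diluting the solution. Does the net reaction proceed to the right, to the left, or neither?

no shift

Dilution scales every aqueous concentration by the same factor. Δn_aq = 1 − 1 = 0, so Q is unchanged — no shift.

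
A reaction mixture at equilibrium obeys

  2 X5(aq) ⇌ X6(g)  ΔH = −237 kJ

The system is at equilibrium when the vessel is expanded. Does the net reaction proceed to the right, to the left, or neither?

Gas moles: reactants 0, products 1 (Δn_gas = +1). Expansion shifts the system toward the side with more moles of gas — to the right.

right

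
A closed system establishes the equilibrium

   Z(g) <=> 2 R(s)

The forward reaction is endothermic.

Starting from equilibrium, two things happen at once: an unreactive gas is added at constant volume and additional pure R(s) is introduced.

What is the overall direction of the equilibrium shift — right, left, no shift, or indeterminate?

At constant volume, adding an inert gas leaves every reacting species' partial pressure unchanged, so Q is unchanged — no shift from this change.
R is a pure solid; its activity is 1 regardless of amount, so Q is unaffected — no shift from this change.
None of the changes alters Q relative to K, so there is no net shift.

no shift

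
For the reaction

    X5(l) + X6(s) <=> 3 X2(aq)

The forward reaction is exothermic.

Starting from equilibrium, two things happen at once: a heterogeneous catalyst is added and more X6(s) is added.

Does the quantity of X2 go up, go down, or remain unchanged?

unchanged

A catalyst speeds both forward and reverse rates equally; it changes neither Q nor K — no shift from this change.
X6 is a pure solid; its activity is 1 regardless of amount, so Q is unaffected — no shift from this change.
No net shift occurs, so the amount of X2 is unchanged.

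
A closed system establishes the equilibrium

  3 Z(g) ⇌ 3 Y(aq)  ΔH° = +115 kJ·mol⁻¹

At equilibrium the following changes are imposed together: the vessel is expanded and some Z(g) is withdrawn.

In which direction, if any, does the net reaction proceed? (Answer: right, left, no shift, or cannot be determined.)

left

Gas moles: reactants 3, products 0 (Δn_gas = -3). Expansion shifts the system toward the side with more moles of gas — to the left.
Removing Z (g), a reactant, drives the reaction to the left.
All effects act in the same direction — net shift to the left.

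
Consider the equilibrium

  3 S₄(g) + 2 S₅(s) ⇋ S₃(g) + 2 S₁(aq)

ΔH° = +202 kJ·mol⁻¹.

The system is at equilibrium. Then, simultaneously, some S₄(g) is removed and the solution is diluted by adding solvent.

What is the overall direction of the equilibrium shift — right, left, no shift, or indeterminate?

Removing S₄ (g), a reactant, drives the reaction to the left.
Dilution lowers every aqueous concentration by the same factor. Δn_aq = 2 − 0 = +2, so the system shifts toward the side with more dissolved moles — to the right.
The individual effects push in opposite directions; without quantitative information the net direction cannot be determined.

cannot be determined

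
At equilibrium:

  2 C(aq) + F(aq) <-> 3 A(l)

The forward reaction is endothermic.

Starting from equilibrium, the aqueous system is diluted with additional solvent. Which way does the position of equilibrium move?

left

Dilution lowers every aqueous concentration by the same factor. Δn_aq = 0 − 3 = -3, so the system shifts toward the side with more dissolved moles — to the left.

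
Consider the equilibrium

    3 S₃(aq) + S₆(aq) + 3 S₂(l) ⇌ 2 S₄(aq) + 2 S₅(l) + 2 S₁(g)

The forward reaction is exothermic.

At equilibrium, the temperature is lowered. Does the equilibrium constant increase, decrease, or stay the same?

K depends on temperature via the van 't Hoff relation. The forward reaction is exothermic, so lowering T increases K.

increases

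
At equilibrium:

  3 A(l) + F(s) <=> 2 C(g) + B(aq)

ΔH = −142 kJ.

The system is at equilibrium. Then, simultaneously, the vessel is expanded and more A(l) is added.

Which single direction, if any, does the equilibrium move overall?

Gas moles: reactants 0, products 2 (Δn_gas = +2). Expansion shifts the system toward the side with more moles of gas — to the right.
A is a pure liquid; its activity is 1 regardless of amount, so Q is unaffected — no shift from this change.
Only the nonzero effect(s) matter; the net shift is to the right.

right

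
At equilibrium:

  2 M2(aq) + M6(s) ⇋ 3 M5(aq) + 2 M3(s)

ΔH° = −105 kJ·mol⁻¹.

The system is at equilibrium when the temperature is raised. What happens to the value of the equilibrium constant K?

decreases

K depends on temperature via the van 't Hoff relation. The forward reaction is exothermic, so raising T decreases K.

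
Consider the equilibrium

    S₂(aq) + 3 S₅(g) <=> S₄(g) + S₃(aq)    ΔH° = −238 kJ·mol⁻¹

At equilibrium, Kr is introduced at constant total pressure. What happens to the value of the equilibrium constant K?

The equilibrium constant depends only on temperature. This perturbation may move the position of equilibrium, but since T is unchanged, K itself is unchanged.

unchanged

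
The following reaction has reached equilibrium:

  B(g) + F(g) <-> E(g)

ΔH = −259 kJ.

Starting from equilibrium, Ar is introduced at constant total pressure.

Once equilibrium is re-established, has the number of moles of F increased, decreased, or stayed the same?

increases

Adding inert gas at constant total pressure expands the volume and lowers every reacting partial pressure. With Δn_gas = 1 − 2 = -1, Q moves away from K toward the side with fewer gas moles, so the system shifts toward the side with more gas moles — to the left.
The net shift is to the left. F is a reactant, so its amount increases.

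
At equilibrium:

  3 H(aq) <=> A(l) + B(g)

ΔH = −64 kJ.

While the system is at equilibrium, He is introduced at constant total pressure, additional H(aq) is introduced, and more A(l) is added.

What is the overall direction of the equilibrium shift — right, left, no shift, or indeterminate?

right

Adding inert gas at constant total pressure expands the volume and lowers every reacting partial pressure. With Δn_gas = 1 − 0 = +1, Q moves away from K toward the side with fewer gas moles, so the system shifts toward the side with more gas moles — to the right.
Adding H (aq), a reactant, drives the reaction to the right.
A is a pure liquid; its activity is 1 regardless of amount, so Q is unaffected — no shift from this change.
Only the nonzero effect(s) matter; the net shift is to the right.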